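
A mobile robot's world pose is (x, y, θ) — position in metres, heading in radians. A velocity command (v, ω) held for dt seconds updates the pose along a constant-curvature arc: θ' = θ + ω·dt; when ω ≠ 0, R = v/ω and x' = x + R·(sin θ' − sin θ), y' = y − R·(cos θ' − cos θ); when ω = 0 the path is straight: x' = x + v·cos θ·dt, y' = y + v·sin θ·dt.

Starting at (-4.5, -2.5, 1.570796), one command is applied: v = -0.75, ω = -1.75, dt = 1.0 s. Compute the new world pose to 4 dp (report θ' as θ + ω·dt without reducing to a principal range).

θ' = 1.5708 + -1.75·1.0 = -0.1792
R = v/ω = -0.75/-1.75 = 0.4286
x' = -4.5 + 0.4286·(sin -0.1792 − sin 1.5708) = -5.0050
y' = -2.5 − 0.4286·(cos -0.1792 − cos 1.5708) = -2.9217

(-5.0050, -2.9217, -0.1792)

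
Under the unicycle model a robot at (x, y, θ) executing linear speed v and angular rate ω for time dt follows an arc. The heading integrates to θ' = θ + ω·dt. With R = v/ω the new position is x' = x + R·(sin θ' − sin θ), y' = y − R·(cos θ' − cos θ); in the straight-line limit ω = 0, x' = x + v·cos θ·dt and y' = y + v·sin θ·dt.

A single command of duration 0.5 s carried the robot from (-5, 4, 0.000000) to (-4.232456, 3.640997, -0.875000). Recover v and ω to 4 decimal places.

v = 1.7500, ω = -1.7500

Δθ = -0.875000 − 0.000000 = -0.875000
ω = Δθ/dt = -0.875000/0.5 = -1.7500
R = Δx/(sin θ' − sin θ) = -1.0000
v = R·ω = -1.0000·-1.7500 = 1.7500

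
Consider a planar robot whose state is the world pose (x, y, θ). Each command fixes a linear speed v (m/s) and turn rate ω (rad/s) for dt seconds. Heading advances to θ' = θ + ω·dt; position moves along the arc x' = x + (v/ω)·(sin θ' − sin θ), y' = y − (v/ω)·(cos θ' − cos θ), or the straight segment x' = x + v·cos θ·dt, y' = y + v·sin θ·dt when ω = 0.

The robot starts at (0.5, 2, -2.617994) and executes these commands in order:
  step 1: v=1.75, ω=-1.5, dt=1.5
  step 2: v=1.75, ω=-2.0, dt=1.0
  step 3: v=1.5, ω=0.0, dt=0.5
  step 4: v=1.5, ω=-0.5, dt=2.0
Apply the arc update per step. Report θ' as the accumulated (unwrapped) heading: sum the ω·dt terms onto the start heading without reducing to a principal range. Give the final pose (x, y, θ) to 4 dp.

step 1: θ'=-4.8680 (R=-1.1667) → pose (-1.2359, 3.1912, -4.8680)
step 2: θ'=-6.8680 (R=-0.8750) → pose (0.1116, 3.7852, -6.8680)
step 3: θ'=-6.8680 (straight) → pose (0.7369, 3.3711, -6.8680)
step 4: θ'=-7.8680 (R=-3.0000) → pose (2.0805, 0.8276, -7.8680)

(2.0805, 0.8276, -7.8680)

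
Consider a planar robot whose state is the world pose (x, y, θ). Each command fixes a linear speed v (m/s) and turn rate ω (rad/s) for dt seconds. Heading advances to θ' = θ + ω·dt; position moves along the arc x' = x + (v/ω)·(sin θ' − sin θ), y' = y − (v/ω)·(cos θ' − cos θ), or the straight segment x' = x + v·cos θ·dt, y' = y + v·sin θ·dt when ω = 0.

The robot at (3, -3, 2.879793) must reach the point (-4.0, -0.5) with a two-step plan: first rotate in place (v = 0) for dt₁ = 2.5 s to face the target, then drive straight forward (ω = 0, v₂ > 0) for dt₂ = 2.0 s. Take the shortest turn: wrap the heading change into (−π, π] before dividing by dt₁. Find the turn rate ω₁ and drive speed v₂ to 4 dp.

heading to target = atan2(-0.5−-3, -4−3) = 2.7986
Δθ = wrap(2.7986 − 2.8798) = -0.0812; ω₁ = Δθ/dt₁ = -0.0325
distance = √((-4−3)² + (-0.5−-3)²) = 7.4330; v₂ = distance/dt₂ = 3.7165

ω₁ = -0.0325, v₂ = 3.7165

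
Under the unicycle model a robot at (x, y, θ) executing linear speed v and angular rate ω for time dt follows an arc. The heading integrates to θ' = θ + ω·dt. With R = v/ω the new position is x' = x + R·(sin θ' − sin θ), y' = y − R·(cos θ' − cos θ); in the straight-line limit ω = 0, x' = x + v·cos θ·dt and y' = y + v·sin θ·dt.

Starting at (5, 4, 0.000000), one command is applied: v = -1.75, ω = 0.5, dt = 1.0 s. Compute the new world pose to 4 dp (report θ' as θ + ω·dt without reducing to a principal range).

(3.3220, 3.5715, 0.5000)

θ' = 0.0000 + 0.5·1.0 = 0.5000
R = v/ω = -1.75/0.5 = -3.5000
x' = 5 + -3.5000·(sin 0.5000 − sin 0.0000) = 3.3220
y' = 4 − -3.5000·(cos 0.5000 − cos 0.0000) = 3.5715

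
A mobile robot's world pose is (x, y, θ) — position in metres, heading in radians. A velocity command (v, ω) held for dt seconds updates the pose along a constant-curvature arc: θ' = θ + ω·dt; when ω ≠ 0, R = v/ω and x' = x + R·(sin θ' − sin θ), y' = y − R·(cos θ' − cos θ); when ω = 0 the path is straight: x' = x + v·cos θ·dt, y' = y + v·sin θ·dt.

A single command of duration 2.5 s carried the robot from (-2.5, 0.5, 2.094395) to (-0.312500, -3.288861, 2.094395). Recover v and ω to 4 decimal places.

Δθ = 2.094395 − 2.094395 = 0.000000
ω = Δθ/dt = 0.000000/2.5 = 0.0000
ω = 0 → v = (Δx·cos θ + Δy·sin θ)/dt = -1.7500

v = -1.7500, ω = 0.0000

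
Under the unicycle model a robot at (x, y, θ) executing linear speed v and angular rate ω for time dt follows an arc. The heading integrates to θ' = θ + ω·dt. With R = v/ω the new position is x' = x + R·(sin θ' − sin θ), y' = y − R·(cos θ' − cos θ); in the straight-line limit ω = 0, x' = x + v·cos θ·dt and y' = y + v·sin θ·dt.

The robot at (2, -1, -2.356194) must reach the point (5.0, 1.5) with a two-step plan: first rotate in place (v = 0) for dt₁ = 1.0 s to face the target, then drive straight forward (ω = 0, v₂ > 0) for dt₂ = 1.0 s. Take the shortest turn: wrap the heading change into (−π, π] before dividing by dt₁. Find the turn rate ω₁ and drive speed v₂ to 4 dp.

heading to target = atan2(1.5−-1, 5−2) = 0.6947
Δθ = wrap(0.6947 − -2.3562) = 3.0509; ω₁ = Δθ/dt₁ = 3.0509
distance = √((5−2)² + (1.5−-1)²) = 3.9051; v₂ = distance/dt₂ = 3.9051

ω₁ = 3.0509, v₂ = 3.9051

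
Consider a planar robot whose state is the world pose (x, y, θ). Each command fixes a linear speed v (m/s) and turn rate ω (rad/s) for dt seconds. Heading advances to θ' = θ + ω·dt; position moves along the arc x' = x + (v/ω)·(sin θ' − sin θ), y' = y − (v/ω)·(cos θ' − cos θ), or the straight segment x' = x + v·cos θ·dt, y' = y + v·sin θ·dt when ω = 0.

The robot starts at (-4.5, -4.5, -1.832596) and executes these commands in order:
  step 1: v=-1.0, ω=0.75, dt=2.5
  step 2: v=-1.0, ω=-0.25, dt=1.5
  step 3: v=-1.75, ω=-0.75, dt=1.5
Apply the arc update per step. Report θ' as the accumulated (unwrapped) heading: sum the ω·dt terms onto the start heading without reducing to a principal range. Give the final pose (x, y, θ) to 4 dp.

step 1: θ'=0.0424 (R=-1.3333) → pose (-5.8444, -2.8228, 0.0424)
step 2: θ'=-0.3326 (R=4.0000) → pose (-7.3200, -2.6072, -0.3326)
step 3: θ'=-1.4576 (R=2.3333) → pose (-8.8766, -0.6653, -1.4576)

(-8.8766, -0.6653, -1.4576)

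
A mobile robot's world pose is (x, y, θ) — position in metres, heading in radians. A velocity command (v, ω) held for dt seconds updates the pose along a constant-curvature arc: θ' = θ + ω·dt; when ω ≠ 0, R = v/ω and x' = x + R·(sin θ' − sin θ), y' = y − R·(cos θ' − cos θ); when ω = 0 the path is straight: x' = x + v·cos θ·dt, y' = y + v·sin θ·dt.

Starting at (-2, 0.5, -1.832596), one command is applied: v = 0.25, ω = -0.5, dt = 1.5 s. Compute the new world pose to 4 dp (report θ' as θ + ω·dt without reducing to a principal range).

(-2.2178, 0.2055, -2.5826)

θ' = -1.8326 + -0.5·1.5 = -2.5826
R = v/ω = 0.25/-0.5 = -0.5000
x' = -2 + -0.5000·(sin -2.5826 − sin -1.8326) = -2.2178
y' = 0.5 − -0.5000·(cos -2.5826 − cos -1.8326) = 0.2055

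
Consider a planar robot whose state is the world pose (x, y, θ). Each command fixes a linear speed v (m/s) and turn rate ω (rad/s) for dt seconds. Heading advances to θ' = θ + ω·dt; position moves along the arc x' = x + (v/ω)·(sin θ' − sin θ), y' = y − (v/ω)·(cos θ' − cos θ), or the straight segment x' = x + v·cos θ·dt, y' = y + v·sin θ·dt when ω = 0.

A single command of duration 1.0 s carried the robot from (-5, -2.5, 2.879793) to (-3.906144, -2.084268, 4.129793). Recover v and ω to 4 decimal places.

v = -1.2500, ω = 1.2500

Δθ = 4.129793 − 2.879793 = 1.250000
ω = Δθ/dt = 1.250000/1.0 = 1.2500
R = Δx/(sin θ' − sin θ) = -1.0000
v = R·ω = -1.0000·1.2500 = -1.2500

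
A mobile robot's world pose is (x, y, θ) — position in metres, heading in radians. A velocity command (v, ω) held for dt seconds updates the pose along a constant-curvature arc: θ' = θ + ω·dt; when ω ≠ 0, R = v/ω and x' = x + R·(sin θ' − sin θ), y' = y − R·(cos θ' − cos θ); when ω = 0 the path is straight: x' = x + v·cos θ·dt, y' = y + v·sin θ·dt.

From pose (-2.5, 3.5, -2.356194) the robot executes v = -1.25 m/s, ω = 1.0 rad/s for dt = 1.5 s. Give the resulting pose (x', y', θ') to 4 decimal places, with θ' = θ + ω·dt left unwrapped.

(-2.4397, 5.2030, -0.8562)

θ' = -2.3562 + 1.0·1.5 = -0.8562
R = v/ω = -1.25/1.0 = -1.2500
x' = -2.5 + -1.2500·(sin -0.8562 − sin -2.3562) = -2.4397
y' = 3.5 − -1.2500·(cos -0.8562 − cos -2.3562) = 5.2030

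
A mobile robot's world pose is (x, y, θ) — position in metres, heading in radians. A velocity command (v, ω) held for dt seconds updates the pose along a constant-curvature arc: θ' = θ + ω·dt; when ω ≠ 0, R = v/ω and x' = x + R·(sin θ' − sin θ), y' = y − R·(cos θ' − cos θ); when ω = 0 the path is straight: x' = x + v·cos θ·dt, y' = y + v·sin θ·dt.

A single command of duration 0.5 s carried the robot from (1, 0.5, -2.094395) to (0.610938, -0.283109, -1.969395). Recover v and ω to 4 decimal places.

Δθ = -1.969395 − -2.094395 = 0.125000
ω = Δθ/dt = 0.125000/0.5 = 0.2500
R = −Δy/(cos θ' − cos θ) = 7.0000
v = R·ω = 7.0000·0.2500 = 1.7500

v = 1.7500, ω = 0.2500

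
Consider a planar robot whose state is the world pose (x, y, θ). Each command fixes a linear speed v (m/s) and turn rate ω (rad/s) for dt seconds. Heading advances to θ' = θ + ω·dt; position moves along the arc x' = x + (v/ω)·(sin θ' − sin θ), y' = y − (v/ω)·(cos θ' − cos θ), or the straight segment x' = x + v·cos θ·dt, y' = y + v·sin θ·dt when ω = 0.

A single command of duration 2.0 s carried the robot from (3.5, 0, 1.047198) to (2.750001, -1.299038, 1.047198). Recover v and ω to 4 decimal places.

Δθ = 1.047198 − 1.047198 = 0.000000
ω = Δθ/dt = 0.000000/2.0 = 0.0000
ω = 0 → v = (Δx·cos θ + Δy·sin θ)/dt = -0.7500

v = -0.7500, ω = 0.0000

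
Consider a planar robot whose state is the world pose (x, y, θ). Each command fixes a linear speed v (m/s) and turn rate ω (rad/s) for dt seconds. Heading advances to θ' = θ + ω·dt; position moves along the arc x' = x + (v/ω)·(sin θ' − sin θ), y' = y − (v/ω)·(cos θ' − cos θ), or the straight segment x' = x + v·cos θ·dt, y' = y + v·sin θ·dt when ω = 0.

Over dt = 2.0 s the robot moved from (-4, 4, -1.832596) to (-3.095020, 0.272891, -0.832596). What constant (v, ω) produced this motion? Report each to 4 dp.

Δθ = -0.832596 − -1.832596 = 1.000000
ω = Δθ/dt = 1.000000/2.0 = 0.5000
R = −Δy/(cos θ' − cos θ) = 4.0000
v = R·ω = 4.0000·0.5000 = 2.0000

v = 2.0000, ω = 0.5000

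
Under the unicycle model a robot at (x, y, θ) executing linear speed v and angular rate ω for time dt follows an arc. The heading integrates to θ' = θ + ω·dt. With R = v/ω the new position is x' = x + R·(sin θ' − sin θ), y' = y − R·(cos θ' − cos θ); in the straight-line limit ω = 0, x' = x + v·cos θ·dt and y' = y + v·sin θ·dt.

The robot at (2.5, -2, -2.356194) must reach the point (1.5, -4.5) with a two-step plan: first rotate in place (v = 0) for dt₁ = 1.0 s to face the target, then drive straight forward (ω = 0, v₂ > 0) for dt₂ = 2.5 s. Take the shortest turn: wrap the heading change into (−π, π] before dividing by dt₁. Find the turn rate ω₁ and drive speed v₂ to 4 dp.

heading to target = atan2(-4.5−-2, 1.5−2.5) = -1.9513
Δθ = wrap(-1.9513 − -2.3562) = 0.4049; ω₁ = Δθ/dt₁ = 0.4049
distance = √((1.5−2.5)² + (-4.5−-2)²) = 2.6926; v₂ = distance/dt₂ = 1.0770

ω₁ = 0.4049, v₂ = 1.0770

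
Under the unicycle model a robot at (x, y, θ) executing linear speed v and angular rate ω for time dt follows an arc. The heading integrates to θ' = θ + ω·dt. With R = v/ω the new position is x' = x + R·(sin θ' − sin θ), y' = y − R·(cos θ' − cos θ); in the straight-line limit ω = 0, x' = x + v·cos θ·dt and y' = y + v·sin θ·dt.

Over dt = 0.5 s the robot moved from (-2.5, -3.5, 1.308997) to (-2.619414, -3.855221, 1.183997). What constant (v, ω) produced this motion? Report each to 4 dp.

v = -0.7500, ω = -0.2500

Δθ = 1.183997 − 1.308997 = -0.125000
ω = Δθ/dt = -0.125000/0.5 = -0.2500
R = −Δy/(cos θ' − cos θ) = 3.0000
v = R·ω = 3.0000·-0.2500 = -0.7500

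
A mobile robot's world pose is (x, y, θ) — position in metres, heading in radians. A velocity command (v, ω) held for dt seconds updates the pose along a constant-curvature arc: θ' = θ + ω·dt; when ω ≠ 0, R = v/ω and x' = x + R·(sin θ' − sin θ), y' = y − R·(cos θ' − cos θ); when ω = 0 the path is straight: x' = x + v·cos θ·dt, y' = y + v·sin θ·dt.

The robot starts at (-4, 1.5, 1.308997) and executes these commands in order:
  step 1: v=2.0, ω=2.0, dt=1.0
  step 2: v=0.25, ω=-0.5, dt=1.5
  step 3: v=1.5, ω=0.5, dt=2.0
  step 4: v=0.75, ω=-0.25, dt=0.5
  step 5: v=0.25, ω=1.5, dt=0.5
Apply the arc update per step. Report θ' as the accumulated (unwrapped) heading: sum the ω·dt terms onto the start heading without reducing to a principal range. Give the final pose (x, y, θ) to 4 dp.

(-8.8050, 2.8519, 4.1840)

step 1: θ'=3.3090 (R=1.0000) → pose (-5.1325, 2.7448, 3.3090)
step 2: θ'=2.5590 (R=-0.5000) → pose (-5.4910, 2.8203, 2.5590)
step 3: θ'=3.5590 (R=3.0000) → pose (-8.3577, 3.0577, 3.5590)
step 4: θ'=3.4340 (R=-3.0000) → pose (-8.7091, 2.9274, 3.4340)
step 5: θ'=4.1840 (R=0.1667) → pose (-8.8050, 2.8519, 4.1840)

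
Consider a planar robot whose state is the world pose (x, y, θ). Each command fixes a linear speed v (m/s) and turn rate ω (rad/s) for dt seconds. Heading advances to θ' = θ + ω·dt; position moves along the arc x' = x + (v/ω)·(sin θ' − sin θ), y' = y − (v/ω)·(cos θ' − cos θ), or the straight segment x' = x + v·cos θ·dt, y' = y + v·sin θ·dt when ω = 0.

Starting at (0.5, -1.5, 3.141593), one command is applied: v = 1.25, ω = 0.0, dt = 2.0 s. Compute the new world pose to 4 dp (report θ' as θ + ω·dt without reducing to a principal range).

θ' = 3.1416 + 0.0·2.0 = 3.1416
ω = 0 → straight: x' = 0.5 + 1.25·cos(3.1416)·2.0 = -2.0000
y' = -1.5 + 1.25·sin(3.1416)·2.0 = -1.5000

(-2.0000, -1.5000, 3.1416)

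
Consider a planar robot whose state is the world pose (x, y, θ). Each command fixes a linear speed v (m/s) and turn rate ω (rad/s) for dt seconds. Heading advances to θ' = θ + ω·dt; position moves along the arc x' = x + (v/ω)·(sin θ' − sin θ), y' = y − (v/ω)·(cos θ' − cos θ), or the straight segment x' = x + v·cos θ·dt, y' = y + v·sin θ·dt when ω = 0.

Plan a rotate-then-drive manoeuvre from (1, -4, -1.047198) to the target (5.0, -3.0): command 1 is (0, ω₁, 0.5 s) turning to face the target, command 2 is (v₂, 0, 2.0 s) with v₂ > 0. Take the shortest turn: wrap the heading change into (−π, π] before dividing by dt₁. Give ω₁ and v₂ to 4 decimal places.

ω₁ = 2.5844, v₂ = 2.0616

heading to target = atan2(-3−-4, 5−1) = 0.2450
Δθ = wrap(0.2450 − -1.0472) = 1.2922; ω₁ = Δθ/dt₁ = 2.5844
distance = √((5−1)² + (-3−-4)²) = 4.1231; v₂ = distance/dt₂ = 2.0616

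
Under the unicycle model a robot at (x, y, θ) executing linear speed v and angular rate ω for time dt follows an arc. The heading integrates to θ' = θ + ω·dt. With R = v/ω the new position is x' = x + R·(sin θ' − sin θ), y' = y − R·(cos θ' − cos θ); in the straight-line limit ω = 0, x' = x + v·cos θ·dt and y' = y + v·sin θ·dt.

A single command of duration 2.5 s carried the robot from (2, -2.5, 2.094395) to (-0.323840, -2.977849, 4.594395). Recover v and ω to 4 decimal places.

v = 1.2500, ω = 1.0000

Δθ = 4.594395 − 2.094395 = 2.500000
ω = Δθ/dt = 2.500000/2.5 = 1.0000
R = Δx/(sin θ' − sin θ) = 1.2500
v = R·ω = 1.2500·1.0000 = 1.2500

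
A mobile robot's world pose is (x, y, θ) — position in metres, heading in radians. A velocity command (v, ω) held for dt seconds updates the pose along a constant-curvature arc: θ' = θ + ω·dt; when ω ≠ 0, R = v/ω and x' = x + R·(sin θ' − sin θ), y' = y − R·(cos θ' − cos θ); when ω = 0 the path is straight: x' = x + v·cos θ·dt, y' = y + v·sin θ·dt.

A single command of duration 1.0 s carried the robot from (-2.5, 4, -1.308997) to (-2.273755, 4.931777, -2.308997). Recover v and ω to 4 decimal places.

Δθ = -2.308997 − -1.308997 = -1.000000
ω = Δθ/dt = -1.000000/1.0 = -1.0000
R = −Δy/(cos θ' − cos θ) = 1.0000
v = R·ω = 1.0000·-1.0000 = -1.0000

v = -1.0000, ω = -1.0000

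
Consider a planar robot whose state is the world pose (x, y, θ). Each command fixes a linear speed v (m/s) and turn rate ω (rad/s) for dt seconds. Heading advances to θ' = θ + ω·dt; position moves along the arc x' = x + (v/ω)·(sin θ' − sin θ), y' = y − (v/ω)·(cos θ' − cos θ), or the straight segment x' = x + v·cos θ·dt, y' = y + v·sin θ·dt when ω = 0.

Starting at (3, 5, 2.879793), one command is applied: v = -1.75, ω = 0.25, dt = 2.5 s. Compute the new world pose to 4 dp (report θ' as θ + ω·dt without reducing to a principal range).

θ' = 2.8798 + 0.25·2.5 = 3.5048
R = v/ω = -1.75/0.25 = -7.0000
x' = 3 + -7.0000·(sin 3.5048 − sin 2.8798) = 7.2986
y' = 5 − -7.0000·(cos 3.5048 − cos 2.8798) = 5.2181

(7.2986, 5.2181, 3.5048)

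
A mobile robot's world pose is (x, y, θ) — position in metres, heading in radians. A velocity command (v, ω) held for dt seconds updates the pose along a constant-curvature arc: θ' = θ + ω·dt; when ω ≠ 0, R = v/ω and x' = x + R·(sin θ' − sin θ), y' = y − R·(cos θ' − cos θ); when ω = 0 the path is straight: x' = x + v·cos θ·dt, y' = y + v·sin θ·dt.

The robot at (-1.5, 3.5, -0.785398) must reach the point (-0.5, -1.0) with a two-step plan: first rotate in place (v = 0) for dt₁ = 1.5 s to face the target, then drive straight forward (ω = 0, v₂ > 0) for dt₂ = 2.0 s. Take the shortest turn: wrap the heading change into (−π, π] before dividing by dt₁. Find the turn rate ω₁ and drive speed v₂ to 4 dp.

ω₁ = -0.3778, v₂ = 2.3049

heading to target = atan2(-1−3.5, -0.5−-1.5) = -1.3521
Δθ = wrap(-1.3521 − -0.7854) = -0.5667; ω₁ = Δθ/dt₁ = -0.3778
distance = √((-0.5−-1.5)² + (-1−3.5)²) = 4.6098; v₂ = distance/dt₂ = 2.3049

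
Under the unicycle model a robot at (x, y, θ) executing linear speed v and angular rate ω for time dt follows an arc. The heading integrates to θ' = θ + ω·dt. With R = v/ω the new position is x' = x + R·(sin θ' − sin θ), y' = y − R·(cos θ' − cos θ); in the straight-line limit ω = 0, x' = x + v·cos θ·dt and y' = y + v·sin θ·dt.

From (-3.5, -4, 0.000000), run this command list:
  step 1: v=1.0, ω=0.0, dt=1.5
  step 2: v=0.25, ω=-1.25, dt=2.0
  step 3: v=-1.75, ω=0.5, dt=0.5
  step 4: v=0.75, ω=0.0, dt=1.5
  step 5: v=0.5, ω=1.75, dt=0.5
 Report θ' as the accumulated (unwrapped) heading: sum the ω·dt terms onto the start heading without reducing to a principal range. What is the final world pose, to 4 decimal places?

step 1: θ'=0.0000 (straight) → pose (-2.0000, -4.0000, 0.0000)
step 2: θ'=-2.5000 (R=-0.2000) → pose (-1.8803, -4.3602, -2.5000)
step 3: θ'=-2.2500 (R=-3.5000) → pose (-1.2517, -3.7548, -2.2500)
step 4: θ'=-2.2500 (straight) → pose (-1.9584, -4.6302, -2.2500)
step 5: θ'=-1.3750 (R=0.2857) → pose (-2.0163, -4.8652, -1.3750)

(-2.0163, -4.8652, -1.3750)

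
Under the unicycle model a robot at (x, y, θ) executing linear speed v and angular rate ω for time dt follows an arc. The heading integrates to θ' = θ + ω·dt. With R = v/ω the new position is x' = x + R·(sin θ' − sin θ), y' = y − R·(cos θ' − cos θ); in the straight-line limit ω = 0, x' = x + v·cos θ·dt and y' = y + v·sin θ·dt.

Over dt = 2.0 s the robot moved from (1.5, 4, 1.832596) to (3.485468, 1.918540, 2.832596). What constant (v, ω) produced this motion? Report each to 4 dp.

v = -1.5000, ω = 0.5000

Δθ = 2.832596 − 1.832596 = 1.000000
ω = Δθ/dt = 1.000000/2.0 = 0.5000
R = −Δy/(cos θ' − cos θ) = -3.0000
v = R·ω = -3.0000·0.5000 = -1.5000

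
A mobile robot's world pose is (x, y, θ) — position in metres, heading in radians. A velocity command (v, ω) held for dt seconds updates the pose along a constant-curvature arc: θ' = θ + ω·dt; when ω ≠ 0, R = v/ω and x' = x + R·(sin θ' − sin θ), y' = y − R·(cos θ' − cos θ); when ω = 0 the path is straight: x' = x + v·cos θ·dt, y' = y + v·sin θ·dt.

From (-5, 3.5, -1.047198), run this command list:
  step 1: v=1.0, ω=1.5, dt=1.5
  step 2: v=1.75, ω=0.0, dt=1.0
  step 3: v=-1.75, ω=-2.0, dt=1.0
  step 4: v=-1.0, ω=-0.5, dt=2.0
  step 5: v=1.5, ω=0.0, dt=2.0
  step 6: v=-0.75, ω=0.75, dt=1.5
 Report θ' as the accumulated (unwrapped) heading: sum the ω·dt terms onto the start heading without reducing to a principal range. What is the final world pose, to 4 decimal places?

(-6.1568, 4.8596, -0.6722)

step 1: θ'=1.2028 (R=0.6667) → pose (-3.8006, 3.5935, 1.2028)
step 2: θ'=1.2028 (straight) → pose (-3.1711, 5.2263, 1.2028)
step 3: θ'=-0.7972 (R=0.8750) → pose (-4.6135, 4.9297, -0.7972)
step 4: θ'=-1.7972 (R=2.0000) → pose (-5.1316, 6.7761, -1.7972)
step 5: θ'=-1.7972 (straight) → pose (-5.8050, 3.8527, -1.7972)
step 6: θ'=-0.6722 (R=-1.0000) → pose (-6.1568, 4.8596, -0.6722)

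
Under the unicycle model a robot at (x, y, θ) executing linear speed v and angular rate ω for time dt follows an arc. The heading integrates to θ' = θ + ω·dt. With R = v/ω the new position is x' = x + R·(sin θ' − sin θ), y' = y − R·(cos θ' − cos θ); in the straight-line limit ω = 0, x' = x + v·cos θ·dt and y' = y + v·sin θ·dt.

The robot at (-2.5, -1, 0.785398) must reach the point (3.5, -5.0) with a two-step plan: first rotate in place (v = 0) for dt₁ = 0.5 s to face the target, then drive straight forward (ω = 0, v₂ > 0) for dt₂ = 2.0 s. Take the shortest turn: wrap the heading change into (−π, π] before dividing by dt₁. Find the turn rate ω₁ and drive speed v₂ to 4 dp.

heading to target = atan2(-5−-1, 3.5−-2.5) = -0.5880
Δθ = wrap(-0.5880 − 0.7854) = -1.3734; ω₁ = Δθ/dt₁ = -2.7468
distance = √((3.5−-2.5)² + (-5−-1)²) = 7.2111; v₂ = distance/dt₂ = 3.6056

ω₁ = -2.7468, v₂ = 3.6056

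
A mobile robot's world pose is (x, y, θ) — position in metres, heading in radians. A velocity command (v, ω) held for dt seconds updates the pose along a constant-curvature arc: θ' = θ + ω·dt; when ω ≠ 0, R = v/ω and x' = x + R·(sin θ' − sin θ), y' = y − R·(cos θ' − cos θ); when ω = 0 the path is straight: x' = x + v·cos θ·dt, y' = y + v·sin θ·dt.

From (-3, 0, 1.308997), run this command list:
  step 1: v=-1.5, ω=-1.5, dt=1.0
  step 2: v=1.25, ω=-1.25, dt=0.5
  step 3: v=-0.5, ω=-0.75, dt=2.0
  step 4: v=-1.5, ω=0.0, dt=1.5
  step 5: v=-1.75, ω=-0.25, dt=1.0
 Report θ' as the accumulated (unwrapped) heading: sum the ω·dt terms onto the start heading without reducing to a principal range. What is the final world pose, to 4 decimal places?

(-0.7615, 2.6680, -2.5660)

step 1: θ'=-0.1910 (R=1.0000) → pose (-4.1558, -0.7230, -0.1910)
step 2: θ'=-0.8160 (R=-1.0000) → pose (-3.6172, -1.0197, -0.8160)
step 3: θ'=-2.3160 (R=0.6667) → pose (-3.6216, -0.1108, -2.3160)
step 4: θ'=-2.3160 (straight) → pose (-2.0958, 1.5428, -2.3160)
step 5: θ'=-2.5660 (R=7.0000) → pose (-0.7615, 2.6680, -2.5660)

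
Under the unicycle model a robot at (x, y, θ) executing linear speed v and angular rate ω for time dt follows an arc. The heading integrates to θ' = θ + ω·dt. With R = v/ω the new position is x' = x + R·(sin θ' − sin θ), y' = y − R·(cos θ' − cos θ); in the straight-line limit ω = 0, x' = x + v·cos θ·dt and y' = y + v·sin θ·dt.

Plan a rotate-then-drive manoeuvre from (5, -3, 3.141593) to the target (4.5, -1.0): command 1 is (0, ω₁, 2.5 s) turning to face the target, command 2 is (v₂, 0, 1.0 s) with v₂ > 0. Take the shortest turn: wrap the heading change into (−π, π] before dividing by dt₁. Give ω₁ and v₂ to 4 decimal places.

ω₁ = -0.5303, v₂ = 2.0616

heading to target = atan2(-1−-3, 4.5−5) = 1.8158
Δθ = wrap(1.8158 − 3.1416) = -1.3258; ω₁ = Δθ/dt₁ = -0.5303
distance = √((4.5−5)² + (-1−-3)²) = 2.0616; v₂ = distance/dt₂ = 2.0616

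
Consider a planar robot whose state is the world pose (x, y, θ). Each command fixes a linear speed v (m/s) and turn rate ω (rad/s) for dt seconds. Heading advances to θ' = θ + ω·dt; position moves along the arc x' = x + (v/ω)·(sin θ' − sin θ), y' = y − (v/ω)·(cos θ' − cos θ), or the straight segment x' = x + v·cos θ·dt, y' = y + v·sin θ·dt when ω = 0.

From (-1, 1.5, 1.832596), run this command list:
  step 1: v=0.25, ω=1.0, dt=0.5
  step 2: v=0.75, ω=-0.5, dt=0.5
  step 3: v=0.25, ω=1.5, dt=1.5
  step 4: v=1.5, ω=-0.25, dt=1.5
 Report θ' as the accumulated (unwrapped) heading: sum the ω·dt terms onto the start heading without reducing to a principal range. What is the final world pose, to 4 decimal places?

step 1: θ'=2.3326 (R=0.2500) → pose (-1.0606, 1.6079, 2.3326)
step 2: θ'=2.0826 (R=-1.5000) → pose (-1.2830, 1.9086, 2.0826)
step 3: θ'=4.3326 (R=0.1667) → pose (-1.5831, 1.8887, 4.3326)
step 4: θ'=3.9576 (R=-6.0000) → pose (-2.7851, 0.0023, 3.9576)

(-2.7851, 0.0023, 3.9576)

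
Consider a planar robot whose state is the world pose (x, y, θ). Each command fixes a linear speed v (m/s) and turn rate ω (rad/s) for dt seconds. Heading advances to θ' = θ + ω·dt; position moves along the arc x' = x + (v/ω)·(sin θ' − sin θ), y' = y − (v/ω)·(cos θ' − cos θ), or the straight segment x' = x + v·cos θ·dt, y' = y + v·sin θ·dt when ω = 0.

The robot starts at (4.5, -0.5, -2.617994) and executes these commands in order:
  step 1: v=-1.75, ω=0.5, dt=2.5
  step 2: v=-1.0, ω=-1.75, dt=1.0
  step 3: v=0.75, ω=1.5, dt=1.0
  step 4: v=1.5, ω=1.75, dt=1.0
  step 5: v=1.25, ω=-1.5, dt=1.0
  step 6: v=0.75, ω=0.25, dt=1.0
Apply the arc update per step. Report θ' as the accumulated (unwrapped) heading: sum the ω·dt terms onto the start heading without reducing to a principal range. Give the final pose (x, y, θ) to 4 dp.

(8.3727, 1.1896, -1.1180)

step 1: θ'=-1.3680 (R=-3.5000) → pose (6.1783, 3.2360, -1.3680)
step 2: θ'=-3.1180 (R=0.5714) → pose (6.7245, 3.9224, -3.1180)
step 3: θ'=-1.6180 (R=0.5000) → pose (6.2369, 3.4461, -1.6180)
step 4: θ'=0.1320 (R=0.8571) → pose (7.2059, 2.5560, 0.1320)
step 5: θ'=-1.3680 (R=-0.8333) → pose (8.1318, 1.8978, -1.3680)
step 6: θ'=-1.1180 (R=3.0000) → pose (8.3727, 1.1896, -1.1180)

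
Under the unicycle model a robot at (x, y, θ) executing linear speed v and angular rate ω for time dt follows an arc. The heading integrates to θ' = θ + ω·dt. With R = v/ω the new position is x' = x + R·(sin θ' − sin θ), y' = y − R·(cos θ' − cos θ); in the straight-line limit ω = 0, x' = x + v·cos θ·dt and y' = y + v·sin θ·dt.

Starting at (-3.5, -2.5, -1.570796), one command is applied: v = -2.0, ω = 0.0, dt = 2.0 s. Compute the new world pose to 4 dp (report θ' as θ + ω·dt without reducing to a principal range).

θ' = -1.5708 + 0.0·2.0 = -1.5708
ω = 0 → straight: x' = -3.5 + -2.0·cos(-1.5708)·2.0 = -3.5000
y' = -2.5 + -2.0·sin(-1.5708)·2.0 = 1.5000

(-3.5000, 1.5000, -1.5708)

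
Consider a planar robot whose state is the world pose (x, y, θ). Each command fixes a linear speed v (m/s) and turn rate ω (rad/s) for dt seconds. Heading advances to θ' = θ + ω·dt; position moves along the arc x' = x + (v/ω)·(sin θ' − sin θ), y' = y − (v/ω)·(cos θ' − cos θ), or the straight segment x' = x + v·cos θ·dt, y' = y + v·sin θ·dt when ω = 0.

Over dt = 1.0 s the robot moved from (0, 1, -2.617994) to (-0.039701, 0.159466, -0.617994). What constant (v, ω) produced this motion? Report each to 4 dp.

Δθ = -0.617994 − -2.617994 = 2.000000
ω = Δθ/dt = 2.000000/1.0 = 2.0000
R = −Δy/(cos θ' − cos θ) = 0.5000
v = R·ω = 0.5000·2.0000 = 1.0000

v = 1.0000, ω = 2.0000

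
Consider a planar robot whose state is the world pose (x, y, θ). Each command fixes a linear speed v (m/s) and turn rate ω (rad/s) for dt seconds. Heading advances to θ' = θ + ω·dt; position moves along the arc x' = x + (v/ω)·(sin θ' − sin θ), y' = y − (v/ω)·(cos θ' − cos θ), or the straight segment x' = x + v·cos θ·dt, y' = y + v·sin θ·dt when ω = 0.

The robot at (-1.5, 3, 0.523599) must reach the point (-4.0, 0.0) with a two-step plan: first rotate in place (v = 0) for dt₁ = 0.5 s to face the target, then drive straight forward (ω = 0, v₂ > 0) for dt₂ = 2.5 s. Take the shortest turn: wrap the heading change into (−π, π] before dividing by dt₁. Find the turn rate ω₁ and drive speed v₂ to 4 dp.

ω₁ = -5.5783, v₂ = 1.5620

heading to target = atan2(0−3, -4−-1.5) = -2.2655
Δθ = wrap(-2.2655 − 0.5236) = -2.7891; ω₁ = Δθ/dt₁ = -5.5783
distance = √((-4−-1.5)² + (0−3)²) = 3.9051; v₂ = distance/dt₂ = 1.5620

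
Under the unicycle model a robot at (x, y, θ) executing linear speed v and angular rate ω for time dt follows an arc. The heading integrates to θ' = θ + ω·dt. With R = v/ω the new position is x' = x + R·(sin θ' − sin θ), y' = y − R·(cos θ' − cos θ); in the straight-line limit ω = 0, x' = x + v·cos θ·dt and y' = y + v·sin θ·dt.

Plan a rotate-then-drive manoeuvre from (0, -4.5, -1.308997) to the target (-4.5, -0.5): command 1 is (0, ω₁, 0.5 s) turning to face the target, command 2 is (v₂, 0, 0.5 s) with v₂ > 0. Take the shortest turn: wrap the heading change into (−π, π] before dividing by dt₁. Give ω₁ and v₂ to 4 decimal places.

heading to target = atan2(-0.5−-4.5, -4.5−0) = 2.4150
Δθ = wrap(2.4150 − -1.3090) = -2.5592; ω₁ = Δθ/dt₁ = -5.1185
distance = √((-4.5−0)² + (-0.5−-4.5)²) = 6.0208; v₂ = distance/dt₂ = 12.0416

ω₁ = -5.1185, v₂ = 12.0416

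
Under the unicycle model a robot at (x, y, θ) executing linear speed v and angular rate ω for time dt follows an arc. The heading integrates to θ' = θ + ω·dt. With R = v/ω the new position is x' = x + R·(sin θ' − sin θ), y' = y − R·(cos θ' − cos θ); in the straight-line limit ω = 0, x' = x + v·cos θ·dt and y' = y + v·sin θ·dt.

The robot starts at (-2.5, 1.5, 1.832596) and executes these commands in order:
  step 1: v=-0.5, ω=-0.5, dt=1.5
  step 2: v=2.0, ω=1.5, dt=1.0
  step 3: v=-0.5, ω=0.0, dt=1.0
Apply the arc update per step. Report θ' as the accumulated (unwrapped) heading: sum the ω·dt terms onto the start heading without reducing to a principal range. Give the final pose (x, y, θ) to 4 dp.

step 1: θ'=1.0826 (R=1.0000) → pose (-2.5827, 0.7721, 1.0826)
step 2: θ'=2.5826 (R=1.3333) → pose (-3.0532, 2.5279, 2.5826)
step 3: θ'=2.5826 (straight) → pose (-2.6293, 2.2627, 2.5826)

(-2.6293, 2.2627, 2.5826)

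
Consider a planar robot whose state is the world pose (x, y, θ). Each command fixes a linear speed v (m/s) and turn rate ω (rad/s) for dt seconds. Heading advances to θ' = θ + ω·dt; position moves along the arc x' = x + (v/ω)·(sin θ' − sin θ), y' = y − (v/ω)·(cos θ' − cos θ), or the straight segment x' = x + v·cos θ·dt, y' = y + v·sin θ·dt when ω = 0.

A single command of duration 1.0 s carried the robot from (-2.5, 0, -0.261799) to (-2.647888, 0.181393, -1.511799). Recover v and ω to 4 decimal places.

v = -0.2500, ω = -1.2500

Δθ = -1.511799 − -0.261799 = -1.250000
ω = Δθ/dt = -1.250000/1.0 = -1.2500
R = −Δy/(cos θ' − cos θ) = 0.2000
v = R·ω = 0.2000·-1.2500 = -0.2500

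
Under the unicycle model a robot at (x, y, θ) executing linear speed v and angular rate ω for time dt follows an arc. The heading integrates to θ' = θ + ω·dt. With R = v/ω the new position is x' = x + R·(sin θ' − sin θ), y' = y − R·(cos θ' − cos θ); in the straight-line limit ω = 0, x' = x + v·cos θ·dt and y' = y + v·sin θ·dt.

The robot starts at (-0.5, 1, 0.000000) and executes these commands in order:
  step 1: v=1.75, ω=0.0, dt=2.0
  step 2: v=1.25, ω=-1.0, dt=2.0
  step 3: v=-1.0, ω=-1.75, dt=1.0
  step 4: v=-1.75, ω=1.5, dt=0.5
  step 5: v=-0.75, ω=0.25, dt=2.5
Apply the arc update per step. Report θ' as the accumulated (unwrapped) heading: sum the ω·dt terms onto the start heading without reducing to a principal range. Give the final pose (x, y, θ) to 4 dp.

step 1: θ'=0.0000 (straight) → pose (3.0000, 1.0000, 0.0000)
step 2: θ'=-2.0000 (R=-1.2500) → pose (4.1366, -0.7702, -2.0000)
step 3: θ'=-3.7500 (R=0.5714) → pose (4.9828, -0.5391, -3.7500)
step 4: θ'=-3.0000 (R=-1.1667) → pose (5.8143, -0.7368, -3.0000)
step 5: θ'=-2.3750 (R=-3.0000) → pose (7.4720, 0.0724, -2.3750)

(7.4720, 0.0724, -2.3750)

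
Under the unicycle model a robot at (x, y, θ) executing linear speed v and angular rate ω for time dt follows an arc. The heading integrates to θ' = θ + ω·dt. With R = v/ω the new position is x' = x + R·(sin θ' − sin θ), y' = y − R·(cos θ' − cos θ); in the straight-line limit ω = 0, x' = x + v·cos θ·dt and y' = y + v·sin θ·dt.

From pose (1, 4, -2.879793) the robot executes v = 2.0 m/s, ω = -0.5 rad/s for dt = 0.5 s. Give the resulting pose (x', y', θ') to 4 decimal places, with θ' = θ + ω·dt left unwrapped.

(0.0119, 3.8640, -3.1298)

θ' = -2.8798 + -0.5·0.5 = -3.1298
R = v/ω = 2.0/-0.5 = -4.0000
x' = 1 + -4.0000·(sin -3.1298 − sin -2.8798) = 0.0119
y' = 4 − -4.0000·(cos -3.1298 − cos -2.8798) = 3.8640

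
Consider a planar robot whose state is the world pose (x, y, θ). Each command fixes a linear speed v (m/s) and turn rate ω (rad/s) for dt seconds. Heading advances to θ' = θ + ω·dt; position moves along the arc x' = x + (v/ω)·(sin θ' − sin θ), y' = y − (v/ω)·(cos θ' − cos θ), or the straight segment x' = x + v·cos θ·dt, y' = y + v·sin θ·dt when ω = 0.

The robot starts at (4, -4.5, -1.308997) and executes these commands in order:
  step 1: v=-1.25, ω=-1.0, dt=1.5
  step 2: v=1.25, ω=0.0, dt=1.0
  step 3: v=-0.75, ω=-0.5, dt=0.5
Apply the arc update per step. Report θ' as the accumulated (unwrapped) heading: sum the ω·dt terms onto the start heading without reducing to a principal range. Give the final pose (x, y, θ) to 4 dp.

(3.9838, -3.3260, -3.0590)

step 1: θ'=-2.8090 (R=1.2500) → pose (4.7993, -2.9950, -2.8090)
step 2: θ'=-2.8090 (straight) → pose (3.6178, -3.4031, -2.8090)
step 3: θ'=-3.0590 (R=1.5000) → pose (3.9838, -3.3260, -3.0590)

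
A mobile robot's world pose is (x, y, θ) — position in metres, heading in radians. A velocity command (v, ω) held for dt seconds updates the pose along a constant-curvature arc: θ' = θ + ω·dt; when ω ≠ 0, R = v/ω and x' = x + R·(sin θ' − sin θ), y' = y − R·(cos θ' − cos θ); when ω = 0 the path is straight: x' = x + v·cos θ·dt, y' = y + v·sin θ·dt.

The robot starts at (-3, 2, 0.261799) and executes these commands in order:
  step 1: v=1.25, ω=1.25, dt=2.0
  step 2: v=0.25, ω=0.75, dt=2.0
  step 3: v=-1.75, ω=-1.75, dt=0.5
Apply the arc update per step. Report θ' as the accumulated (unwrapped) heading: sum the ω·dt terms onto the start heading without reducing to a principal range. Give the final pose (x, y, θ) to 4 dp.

(-2.6543, 4.2648, 3.3868)

step 1: θ'=2.7618 (R=1.0000) → pose (-2.8881, 3.8947, 2.7618)
step 2: θ'=4.2618 (R=0.3333) → pose (-3.3117, 3.7303, 4.2618)
step 3: θ'=3.3868 (R=1.0000) → pose (-2.6543, 4.2648, 3.3868)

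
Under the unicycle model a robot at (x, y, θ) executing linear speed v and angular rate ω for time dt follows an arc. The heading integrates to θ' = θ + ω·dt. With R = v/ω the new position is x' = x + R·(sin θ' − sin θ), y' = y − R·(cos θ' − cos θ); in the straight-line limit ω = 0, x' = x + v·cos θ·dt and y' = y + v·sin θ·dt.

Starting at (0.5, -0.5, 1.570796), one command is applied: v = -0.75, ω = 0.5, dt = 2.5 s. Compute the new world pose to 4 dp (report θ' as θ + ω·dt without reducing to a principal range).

θ' = 1.5708 + 0.5·2.5 = 2.8208
R = v/ω = -0.75/0.5 = -1.5000
x' = 0.5 + -1.5000·(sin 2.8208 − sin 1.5708) = 1.5270
y' = -0.5 − -1.5000·(cos 2.8208 − cos 1.5708) = -1.9235

(1.5270, -1.9235, 2.8208)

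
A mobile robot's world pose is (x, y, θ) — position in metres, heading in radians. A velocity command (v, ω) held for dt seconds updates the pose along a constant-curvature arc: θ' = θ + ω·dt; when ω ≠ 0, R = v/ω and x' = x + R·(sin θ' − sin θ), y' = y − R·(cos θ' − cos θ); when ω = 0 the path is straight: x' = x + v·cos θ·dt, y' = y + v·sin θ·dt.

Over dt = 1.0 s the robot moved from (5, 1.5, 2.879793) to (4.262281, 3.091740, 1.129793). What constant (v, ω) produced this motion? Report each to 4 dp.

v = 2.0000, ω = -1.7500

Δθ = 1.129793 − 2.879793 = -1.750000
ω = Δθ/dt = -1.750000/1.0 = -1.7500
R = −Δy/(cos θ' − cos θ) = -1.1429
v = R·ω = -1.1429·-1.7500 = 2.0000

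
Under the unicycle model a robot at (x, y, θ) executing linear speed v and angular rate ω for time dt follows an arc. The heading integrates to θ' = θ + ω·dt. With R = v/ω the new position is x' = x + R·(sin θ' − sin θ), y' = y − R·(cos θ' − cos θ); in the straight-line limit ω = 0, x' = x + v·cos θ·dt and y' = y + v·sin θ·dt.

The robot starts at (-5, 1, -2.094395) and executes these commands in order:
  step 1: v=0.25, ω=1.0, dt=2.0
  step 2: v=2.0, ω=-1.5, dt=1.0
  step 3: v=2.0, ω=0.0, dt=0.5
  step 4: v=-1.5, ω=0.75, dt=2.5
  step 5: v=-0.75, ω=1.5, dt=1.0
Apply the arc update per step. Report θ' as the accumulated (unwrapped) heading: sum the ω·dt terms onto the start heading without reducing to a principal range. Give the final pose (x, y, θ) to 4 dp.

step 1: θ'=-0.0944 (R=0.2500) → pose (-4.8071, 0.6261, -0.0944)
step 2: θ'=-1.5944 (R=-1.3333) → pose (-3.5998, -0.7327, -1.5944)
step 3: θ'=-1.5944 (straight) → pose (-3.6234, -1.7325, -1.5944)
step 4: θ'=0.2806 (R=-2.0000) → pose (-6.1767, 0.2365, 0.2806)
step 5: θ'=1.7806 (R=-0.5000) → pose (-6.5272, -0.3481, 1.7806)

(-6.5272, -0.3481, 1.7806)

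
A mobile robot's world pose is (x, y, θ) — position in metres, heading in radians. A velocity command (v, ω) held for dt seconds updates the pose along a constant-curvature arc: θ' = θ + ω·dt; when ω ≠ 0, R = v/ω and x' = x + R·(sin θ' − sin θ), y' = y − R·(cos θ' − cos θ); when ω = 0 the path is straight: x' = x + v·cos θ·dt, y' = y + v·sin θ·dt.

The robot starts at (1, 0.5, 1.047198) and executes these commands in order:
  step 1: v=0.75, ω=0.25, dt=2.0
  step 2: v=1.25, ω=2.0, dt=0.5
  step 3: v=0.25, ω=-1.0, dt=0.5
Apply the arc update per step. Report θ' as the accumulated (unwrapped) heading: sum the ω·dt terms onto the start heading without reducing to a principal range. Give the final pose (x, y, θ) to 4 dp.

step 1: θ'=1.5472 (R=3.0000) → pose (1.4011, 1.9292, 1.5472)
step 2: θ'=2.5472 (R=0.6250) → pose (1.1263, 2.4618, 2.5472)
step 3: θ'=2.0472 (R=-0.2500) → pose (1.0441, 2.5542, 2.0472)

(1.0441, 2.5542, 2.0472)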